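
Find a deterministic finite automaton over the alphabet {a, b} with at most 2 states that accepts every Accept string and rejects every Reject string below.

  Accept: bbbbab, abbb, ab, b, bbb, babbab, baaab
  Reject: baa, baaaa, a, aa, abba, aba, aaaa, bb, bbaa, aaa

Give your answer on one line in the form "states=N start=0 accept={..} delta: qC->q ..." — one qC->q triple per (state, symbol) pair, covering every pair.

Grow the machine one transition at a time. Run the examples from 0; the earliest place one falls off (shortest prefix, ties alphabetical) gets sent to the lowest-numbered state that keeps every Accept/Reject pair distinguishable — a pair clashes when both reach the same state with identical unread suffix — and to a fresh state only if none does.
a: 0a undefined. 0a->0: ok.
b: 0b undefined. 0b->0: no, bbbbab/baa meet in 0. Open state 1: 0b->1.
ba: 1a undefined. 1a->0: ok.
bb: 1b undefined. 1b->0: ok.
All examples now run through 2 states with every (state, symbol) defined. Accept strings end in {1}, Reject strings end in {0}; accept={1}.

states=2 start=0 accept={1} delta: 0a->0 0b->1 1a->0 1b->0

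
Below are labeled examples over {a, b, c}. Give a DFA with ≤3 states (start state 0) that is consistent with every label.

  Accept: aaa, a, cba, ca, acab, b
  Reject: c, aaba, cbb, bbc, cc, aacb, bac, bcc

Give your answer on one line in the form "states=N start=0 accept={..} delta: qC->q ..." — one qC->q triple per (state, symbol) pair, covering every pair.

states=3 start=0 accept={0,1} delta: 0a->0 0b->1 0c->2 1a->2 1b->0 1c->0 2a->0 2b->2 2c->2

Grow the machine one transition at a time. Run the examples from 0; the earliest place one falls off (shortest prefix, ties alphabetical) gets sent to the lowest-numbered state that keeps every Accept/Reject pair distinguishable — a pair clashes when both reach the same state with identical unread suffix — and to a fresh state only if none does.
a: 0a undefined. 0a->0: ok.
b: 0b undefined. 0b->0: no, aaa/aaba meet in 0. Open state 1: 0b->1.
c: 0c undefined. 0c->0: no, aaa/c meet in 0. 0c->1: no, ca/aaba meet in 1 with "a" left. Open state 2: 0c->2.
ba: 1a undefined. 1a->0: no, aaa/aaba meet in 0. 1a->1: no, b/aaba meet in 1. 1a->2: ok.
bb: 1b undefined. 1b->0: ok.
bc: 1c undefined. 1c->0: ok.
ca: 2a undefined. 2a->0: ok.
cb: 2b undefined. 2b->0: no, aaa/aacb meet in 0. 2b->1: no, aaa/cbb meet in 0. 2b->2: ok.
cc: 2c undefined. 2c->0: no, aaa/cc meet in 0. 2c->1: no, acab/cc meet in 1. 2c->2: ok.
All examples now run through 3 states with every (state, symbol) defined. Accept strings end in {0,1}, Reject strings end in {2}; accept={0,1}.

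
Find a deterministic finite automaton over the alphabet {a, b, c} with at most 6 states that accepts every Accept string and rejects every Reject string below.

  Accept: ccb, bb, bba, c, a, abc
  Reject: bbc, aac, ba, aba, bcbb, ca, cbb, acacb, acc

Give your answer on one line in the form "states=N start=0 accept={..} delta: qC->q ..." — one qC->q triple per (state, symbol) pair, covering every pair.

Grow the machine one transition at a time. Run the examples from 0; the earliest place one falls off (shortest prefix, ties alphabetical) gets sent to the lowest-numbered state that keeps every Accept/Reject pair distinguishable — a pair clashes when both reach the same state with identical unread suffix — and to a fresh state only if none does.
a: 0a undefined. 0a->0: no, c/aac meet in 0 with "c" left. Open state 1: 0a->1.
b: 0b undefined. 0b->0: no, bba/ba meet in 1. 0b->1: no, bba/aba meet in 1 with "ba" left. Open state 2: 0b->2.
c: 0c undefined. 0c->0: no, bb/cbb meet in 2 with "b" left. 0c->1: ok.
aa: 1a undefined. 1a->0: no, c/aac meet in 1. 1a->1: no, c/ca meet in 1. 1a->2: ok.
ab: 1b undefined. 1b->0: no, c/aba meet in 1. 1b->1: no, c/cbb meet in 1. 1b->2: no, bb/cbb meet in 2 with "b" left. Open state 3: 1b->3.
ac: 1c undefined. 1c->0: no, ccb/ca meet in 2. 1c->1: no, c/acc meet in 1. 1c->2: ok.
ba: 2a undefined. 2a->0: ok.
bb: 2b undefined. 2b->0: no, ccb/ba meet in 0. 2b->1: no, bba/bbc meet in 2. 2b->2: no, ccb/ca meet in 2. 2b->3: no, ccb/acacb meet in 3. Open state 4: 2b->4.
bc: 2c undefined. 2c->0: no, ccb/bcbb meet in 4. 2c->1: no, c/aac meet in 1. 2c->2: ok.
aba: 3a undefined. 3a->0: ok.
abc: 3c undefined. 3c->0: no, abc/ba meet in 0. 3c->1: ok.
bba: 4a undefined. 4a->0: no, bba/ba meet in 0. 4a->1: ok.
bbc: 4c undefined. 4c->0: ok.
cbb: 3b undefined. 3b->0: ok.
bcbb: 4b undefined. 4b->0: ok.
All examples now run through 5 states with every (state, symbol) defined. Accept strings end in {1,4}, Reject strings end in {0,2,3}; accept={1,4}.

states=5 start=0 accept={1,4} delta: 0a->1 0b->2 0c->1 1a->2 1b->3 1c->2 2a->0 2b->4 2c->2 3a->0 3b->0 3c->1 4a->1 4b->0 4c->0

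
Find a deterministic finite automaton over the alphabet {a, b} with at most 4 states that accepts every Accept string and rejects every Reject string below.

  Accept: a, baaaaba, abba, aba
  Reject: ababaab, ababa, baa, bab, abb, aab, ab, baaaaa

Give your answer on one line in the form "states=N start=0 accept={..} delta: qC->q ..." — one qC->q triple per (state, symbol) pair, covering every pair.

states=4 start=0 accept={0,2} delta: 0a->0 0b->1 1a->2 1b->1 2a->3 2b->3 3a->3 3b->1

Fold the examples into a partial DFA from state 0: repeatedly fix the first undefined (state, symbol) met by the shortest-then-alphabetical prefix, trying targets in increasing order and rejecting any under which an Accept and a Reject string meet in one state with the same remainder; add a state when all current targets are rejected. Accepting states are where Accept strings end.
a: 0a undefined. 0a->0: ok.
b: 0b undefined. 0b->0: no, a/ababaab meet in 0. Open state 1: 0b->1.
ba: 1a undefined. 1a->0: no, a/ababa meet in 0. 1a->1: no, baaaaba/ababa meet in 1 with "ba" left. Open state 2: 1a->2.
abb: 1b undefined. 1b->0: no, a/abb meet in 0. 1b->1: ok.
baa: 2a undefined. 2a->0: no, a/baa meet in 0. 2a->1: no, baaaaba/baaaaa meet in 2. 2a->2: no, baaaaba/ababa meet in 2 with "ba" left. Open state 3: 2a->3.
bab: 2b undefined. 2b->0: no, a/ababa meet in 0. 2b->1: no, abba/ababa meet in 2. 2b->2: no, abba/bab meet in 2. 2b->3: ok.
baaa: 3a undefined. 3a->0: no, a/ababa meet in 0. 3a->1: no, baaaaba/ababa meet in 1. 3a->2: no, abba/ababa meet in 2. 3a->3: ok.
baaaab: 3b undefined. 3b->0: no, a/ababaab meet in 0. 3b->1: ok.
All examples now run through 4 states with every (state, symbol) defined. Accept strings end in {0,2}, Reject strings end in {1,3}; accept={0,2}.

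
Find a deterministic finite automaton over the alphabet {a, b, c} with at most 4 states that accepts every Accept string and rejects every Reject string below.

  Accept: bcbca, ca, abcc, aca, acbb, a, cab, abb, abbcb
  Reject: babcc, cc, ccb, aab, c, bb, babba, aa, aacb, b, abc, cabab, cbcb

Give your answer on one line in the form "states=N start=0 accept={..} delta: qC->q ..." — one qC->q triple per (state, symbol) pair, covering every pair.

State merging on the prefix tree: take the shortest (then alphabetical) example prefix whose next move is undefined and point that move at state 0, else 1, else 2, ...; a target is out if some Accept/Reject pair would then sit in one state with the same input left (inseparable). If every existing state is out, open a new one.
a: 0a undefined. 0a->0: no, a/aa meet in 0. Open state 1: 0a->1.
b: 0b undefined. 0b->0: no, abcc/babcc meet in 1 with "bcc" left. 0b->1: no, a/b meet in 1. Open state 2: 0b->2.
c: 0c undefined. 0c->0: ok.
aa: 1a undefined. 1a->0: ok.
ab: 1b undefined. 1b->0: no, abcc/cc meet in 0. 1b->1: ok.
ac: 1c undefined. 1c->0: no, abcc/cc meet in 0. 1c->1: no, ca/abc meet in 1. 1c->2: no, abbcb/bb meet in 2 with "b" left. Open state 3: 1c->3.
ba: 2a undefined. 2a->0: ok.
bb: 2b undefined. 2b->0: no, ca/babba meet in 1. 2b->1: no, ca/bb meet in 1. 2b->2: ok.
bc: 2c undefined. 2c->0: ok.
aca: 3a undefined. 3a->0: no, aca/babcc meet in 0. 3a->1: ok.
acb: 3b undefined. 3b->0: no, acbb/ccb meet in 2. 3b->1: ok.
abcc: 3c undefined. 3c->0: no, abcc/babcc meet in 0. 3c->1: ok.
All examples now run through 4 states with every (state, symbol) defined. Accept strings end in {1}, Reject strings end in {0,2,3}; accept={1}.

states=4 start=0 accept={1} delta: 0a->1 0b->2 0c->0 1a->0 1b->1 1c->3 2a->0 2b->2 2c->0 3a->1 3b->1 3c->1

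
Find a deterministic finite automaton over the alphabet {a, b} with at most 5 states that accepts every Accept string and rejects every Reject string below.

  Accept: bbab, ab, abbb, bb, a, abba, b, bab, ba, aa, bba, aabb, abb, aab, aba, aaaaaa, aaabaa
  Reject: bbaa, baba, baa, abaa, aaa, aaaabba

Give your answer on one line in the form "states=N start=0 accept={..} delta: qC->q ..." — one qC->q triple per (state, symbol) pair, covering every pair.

states=4 start=0 accept={1,2} delta: 0a->1 0b->1 1a->2 1b->1 2a->3 2b->2 3a->2 3b->0

Grow the machine one transition at a time. Run the examples from 0; the earliest place one falls off (shortest prefix, ties alphabetical) gets sent to the lowest-numbered state that keeps every Accept/Reject pair distinguishable — a pair clashes when both reach the same state with identical unread suffix — and to a fresh state only if none does.
a: 0a undefined. 0a->0: no, a/aaa meet in 0. Open state 1: 0a->1.
b: 0b undefined. 0b->0: no, aa/bbaa meet in 1 with "a" left. 0b->1: ok.
aa: 1a undefined. 1a->0: no, a/baa meet in 1. 1a->1: no, a/baa meet in 1. Open state 2: 1a->2.
ab: 1b undefined. 1b->0: no, abba/bbaa meet in 2. 1b->1: ok.
aaa: 2a undefined. 2a->0: no, abba/aaaabba meet in 2. 2a->1: no, ab/bbaa meet in 1. 2a->2: no, abba/bbaa meet in 2. Open state 3: 2a->3.
aab: 2b undefined. 2b->0: no, ab/baba meet in 1. 2b->1: no, abba/baba meet in 2. 2b->2: ok.
aaaa: 3a undefined. 3a->0: no, bbab/aaaabba meet in 2. 3a->1: no, bbab/aaaabba meet in 2. 3a->2: ok.
aaab: 3b undefined. 3b->0: ok.
All examples now run through 4 states with every (state, symbol) defined. Accept strings end in {1,2}, Reject strings end in {3}; accept={1,2}.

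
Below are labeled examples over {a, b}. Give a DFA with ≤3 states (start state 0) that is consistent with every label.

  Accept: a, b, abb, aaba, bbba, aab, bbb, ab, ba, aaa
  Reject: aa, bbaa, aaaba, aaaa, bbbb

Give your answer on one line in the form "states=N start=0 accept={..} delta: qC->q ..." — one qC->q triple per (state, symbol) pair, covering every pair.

states=3 start=0 accept={1,2} delta: 0a->1 0b->2 1a->0 1b->1 2a->1 2b->0

State merging on the prefix tree: take the shortest (then alphabetical) example prefix whose next move is undefined and point that move at state 0, else 1, else 2, ...; a target is out if some Accept/Reject pair would then sit in one state with the same input left (inseparable). If every existing state is out, open a new one.
a: 0a undefined. 0a->0: no, a/aa meet in 0. Open state 1: 0a->1.
b: 0b undefined. 0b->0: no, b/bbbb meet in 0. 0b->1: no, ba/aa meet in 1 with "a" left. Open state 2: 0b->2.
aa: 1a undefined. 1a->0: ok.
ab: 1b undefined. 1b->0: no, a/aaaba meet in 1. 1b->1: ok.
ba: 2a undefined. 2a->0: no, aaba/aa meet in 0. 2a->1: ok.
bb: 2b undefined. 2b->0: ok.
All examples now run through 3 states with every (state, symbol) defined. Accept strings end in {1,2}, Reject strings end in {0}; accept={1,2}.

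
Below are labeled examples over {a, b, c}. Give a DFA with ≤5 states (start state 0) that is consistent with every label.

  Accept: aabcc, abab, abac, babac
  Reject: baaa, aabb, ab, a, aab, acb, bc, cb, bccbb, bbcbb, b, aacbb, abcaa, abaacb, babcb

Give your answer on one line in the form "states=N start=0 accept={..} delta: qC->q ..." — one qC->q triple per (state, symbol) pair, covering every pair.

State merging on the prefix tree: take the shortest (then alphabetical) example prefix whose next move is undefined and point that move at state 0, else 1, else 2, ...; a target is out if some Accept/Reject pair would then sit in one state with the same input left (inseparable). If every existing state is out, open a new one.
a: 0a undefined. 0a->0: ok.
b: 0b undefined. 0b->0: no, abab/baaa meet in 0. Open state 1: 0b->1.
c: 0c undefined. 0c->0: ok.
ba: 1a undefined. 1a->0: no, abab/ab meet in 1. 1a->1: no, abab/aabb meet in 1 with "b" left. Open state 2: 1a->2.
bb: 1b undefined. 1b->0: ok.
bc: 1c undefined. 1c->0: no, aabcc/aabb meet in 0. 1c->1: no, aabcc/ab meet in 1. 1c->2: ok.
baa: 2a undefined. 2a->0: ok.
bab: 2b undefined. 2b->0: no, abab/baaa meet in 0. 2b->1: no, abab/ab meet in 1. 2b->2: no, abab/bc meet in 2. Open state 3: 2b->3.
bcc: 2c undefined. 2c->0: no, aabcc/baaa meet in 0. 2c->1: no, aabcc/ab meet in 1. 2c->2: no, aabcc/bc meet in 2. 2c->3: ok.
baba: 3a undefined. 3a->0: no, babac/baaa meet in 0. 3a->1: no, babac/bc meet in 2. 3a->2: ok.
babc: 3c undefined. 3c->0: ok.
bccb: 3b undefined. 3b->0: ok.
All examples now run through 4 states with every (state, symbol) defined. Accept strings end in {3}, Reject strings end in {0,1,2}; accept={3}.

states=4 start=0 accept={3} delta: 0a->0 0b->1 0c->0 1a->2 1b->0 1c->2 2a->0 2b->3 2c->3 3a->2 3b->0 3c->0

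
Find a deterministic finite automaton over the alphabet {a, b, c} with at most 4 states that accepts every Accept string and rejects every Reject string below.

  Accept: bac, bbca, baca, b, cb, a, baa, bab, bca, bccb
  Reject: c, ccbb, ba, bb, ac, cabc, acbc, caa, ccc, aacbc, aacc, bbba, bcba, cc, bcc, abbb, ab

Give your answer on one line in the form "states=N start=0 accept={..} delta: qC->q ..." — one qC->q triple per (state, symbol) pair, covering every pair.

states=4 start=0 accept={1,3} delta: 0a->1 0b->1 0c->0 1a->2 1b->0 1c->0 2a->1 2b->1 2c->3 3a->1 3b->0 3c->0

State merging on the prefix tree: take the shortest (then alphabetical) example prefix whose next move is undefined and point that move at state 0, else 1, else 2, ...; a target is out if some Accept/Reject pair would then sit in one state with the same input left (inseparable). If every existing state is out, open a new one.
a: 0a undefined. 0a->0: no, b/ab meet in 0 with "b" left. Open state 1: 0a->1.
b: 0b undefined. 0b->0: no, bac/ac meet in 1 with "c" left. 0b->1: ok.
c: 0c undefined. 0c->0: ok.
aa: 1a undefined. 1a->0: no, bac/c meet in 0. 1a->1: no, bac/ac meet in 1 with "c" left. Open state 2: 1a->2.
ab: 1b undefined. 1b->0: ok.
ac: 1c undefined. 1c->0: ok.
aac: 2c undefined. 2c->0: no, bac/c meet in 0. 2c->1: no, baca/ba meet in 2. 2c->2: no, bac/ba meet in 2. Open state 3: 2c->3.
baa: 2a undefined. 2a->0: no, baa/c meet in 0. 2a->1: ok.
bab: 2b undefined. 2b->0: no, bab/c meet in 0. 2b->1: ok.
aacb: 3b undefined. 3b->0: ok.
aacc: 3c undefined. 3c->0: ok.
baca: 3a undefined. 3a->0: no, baca/c meet in 0. 3a->1: ok.
All examples now run through 4 states with every (state, symbol) defined. Accept strings end in {1,3}, Reject strings end in {0,2}; accept={1,3}.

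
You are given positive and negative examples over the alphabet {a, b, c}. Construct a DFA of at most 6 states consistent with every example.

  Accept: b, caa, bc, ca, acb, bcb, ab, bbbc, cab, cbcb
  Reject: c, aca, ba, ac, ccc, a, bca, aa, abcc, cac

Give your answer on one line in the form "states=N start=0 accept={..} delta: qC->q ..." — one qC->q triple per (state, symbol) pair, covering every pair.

Fold the examples into a partial DFA from state 0: repeatedly fix the first undefined (state, symbol) met by the shortest-then-alphabetical prefix, trying targets in increasing order and rejecting any under which an Accept and a Reject string meet in one state with the same remainder; add a state when all current targets are rejected. Accepting states are where Accept strings end.
a: 0a undefined. 0a->0: no, ca/aca meet in 0 with "ca" left. Open state 1: 0a->1.
b: 0b undefined. 0b->0: no, bc/c meet in 0 with "c" left. 0b->1: no, b/a meet in 1. Open state 2: 0b->2.
c: 0c undefined. 0c->0: no, caa/aa meet in 1 with "a" left. 0c->1: no, ca/aa meet in 1 with "a" left. 0c->2: no, b/c meet in 2. Open state 3: 0c->3.
aa: 1a undefined. 1a->0: ok.
ab: 1b undefined. 1b->0: no, ab/aa meet in 0. 1b->1: no, ab/a meet in 1. 1b->2: ok.
ac: 1c undefined. 1c->0: ok.
ba: 2a undefined. 2a->0: ok.
bb: 2b undefined. 2b->0: ok.
bc: 2c undefined. 2c->0: no, bc/ba meet in 0. 2c->1: no, bc/aca meet in 1. 2c->2: no, b/abcc meet in 2. 2c->3: no, bc/c meet in 3. Open state 4: 2c->4.
ca: 3a undefined. 3a->0: no, caa/aca meet in 1. 3a->1: no, caa/ba meet in 0. 3a->2: no, caa/ba meet in 0. 3a->3: no, caa/c meet in 3. 3a->4: no, caa/bca meet in 4 with "a" left. Open state 5: 3a->5.
cb: 3b undefined. 3b->0: no, cbcb/ba meet in 0. 3b->1: ok.
cc: 3c undefined. 3c->0: ok.
bca: 4a undefined. 4a->0: ok.
bcb: 4b undefined. 4b->0: no, bcb/ba meet in 0. 4b->1: no, bcb/aca meet in 1. 4b->2: ok.
caa: 5a undefined. 5a->0: no, caa/ba meet in 0. 5a->1: no, caa/aca meet in 1. 5a->2: ok.
cab: 5b undefined. 5b->0: no, cab/ba meet in 0. 5b->1: no, cab/aca meet in 1. 5b->2: ok.
cac: 5c undefined. 5c->0: ok.
abcc: 4c undefined. 4c->0: ok.
All examples now run through 6 states with every (state, symbol) defined. Accept strings end in {2,4,5}, Reject strings end in {0,1,3}; accept={2,4,5}.

states=6 start=0 accept={2,4,5} delta: 0a->1 0b->2 0c->3 1a->0 1b->2 1c->0 2a->0 2b->0 2c->4 3a->5 3b->1 3c->0 4a->0 4b->2 4c->0 5a->2 5b->2 5c->0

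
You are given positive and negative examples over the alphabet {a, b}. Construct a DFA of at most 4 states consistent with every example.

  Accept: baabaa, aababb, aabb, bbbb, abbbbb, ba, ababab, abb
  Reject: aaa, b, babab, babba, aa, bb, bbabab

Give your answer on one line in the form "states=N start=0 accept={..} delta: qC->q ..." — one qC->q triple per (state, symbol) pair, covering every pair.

Grow the machine one transition at a time. Run the examples from 0; the earliest place one falls off (shortest prefix, ties alphabetical) gets sent to the lowest-numbered state that keeps every Accept/Reject pair distinguishable — a pair clashes when both reach the same state with identical unread suffix — and to a fresh state only if none does.
a: 0a undefined. 0a->0: no, aabb/bb meet in 0 with "bb" left. Open state 1: 0a->1.
b: 0b undefined. 0b->0: no, bbbb/b meet in 0. 0b->1: no, ba/aa meet in 1 with "a" left. Open state 2: 0b->2.
aa: 1a undefined. 1a->0: no, aabb/bb meet in 2 with "b" left. 1a->1: ok.
ab: 1b undefined. 1b->0: no, aababb/b meet in 2. 1b->1: no, aababb/aaa meet in 1. 1b->2: no, aabb/bb meet in 2 with "b" left. Open state 3: 1b->3.
ba: 2a undefined. 2a->0: ok.
bb: 2b undefined. 2b->0: no, bbbb/bb meet in 0. 2b->1: ok.
aba: 3a undefined. 3a->0: no, baabaa/aaa meet in 1. 3a->1: no, baabaa/aaa meet in 1. 3a->2: ok.
abb: 3b undefined. 3b->0: ok.
All examples now run through 4 states with every (state, symbol) defined. Accept strings end in {0,3}, Reject strings end in {1,2}; accept={0,3}.

states=4 start=0 accept={0,3} delta: 0a->1 0b->2 1a->1 1b->3 2a->0 2b->1 3a->2 3b->0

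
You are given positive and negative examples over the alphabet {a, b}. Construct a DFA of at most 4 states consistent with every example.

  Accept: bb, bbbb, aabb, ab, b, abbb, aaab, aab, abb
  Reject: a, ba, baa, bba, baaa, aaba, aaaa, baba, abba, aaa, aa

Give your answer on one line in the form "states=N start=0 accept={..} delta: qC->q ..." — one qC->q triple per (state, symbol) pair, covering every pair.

Grow the machine one transition at a time. Run the examples from 0; the earliest place one falls off (shortest prefix, ties alphabetical) gets sent to the lowest-numbered state that keeps every Accept/Reject pair distinguishable — a pair clashes when both reach the same state with identical unread suffix — and to a fresh state only if none does.
a: 0a undefined. 0a->0: ok.
b: 0b undefined. 0b->0: no, bb/a meet in 0. Open state 1: 0b->1.
ba: 1a undefined. 1a->0: ok.
bb: 1b undefined. 1b->0: no, bb/a meet in 0. 1b->1: ok.
All examples now run through 2 states with every (state, symbol) defined. Accept strings end in {1}, Reject strings end in {0}; accept={1}.

states=2 start=0 accept={1} delta: 0a->0 0b->1 1a->0 1b->1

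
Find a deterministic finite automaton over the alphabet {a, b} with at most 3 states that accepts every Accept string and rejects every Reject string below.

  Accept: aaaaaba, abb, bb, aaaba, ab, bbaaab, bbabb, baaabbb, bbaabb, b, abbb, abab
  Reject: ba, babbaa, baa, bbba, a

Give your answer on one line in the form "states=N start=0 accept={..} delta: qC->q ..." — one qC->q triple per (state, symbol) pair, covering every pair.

State merging on the prefix tree: take the shortest (then alphabetical) example prefix whose next move is undefined and point that move at state 0, else 1, else 2, ...; a target is out if some Accept/Reject pair would then sit in one state with the same input left (inseparable). If every existing state is out, open a new one.
a: 0a undefined. 0a->0: no, aaaaaba/ba meet in 0 with "ba" left. Open state 1: 0a->1.
b: 0b undefined. 0b->0: ok.
aa: 1a undefined. 1a->0: no, bb/baa meet in 0. 1a->1: ok.
ab: 1b undefined. 1b->0: no, aaaaaba/ba meet in 1. 1b->1: no, aaaaaba/ba meet in 1. Open state 2: 1b->2.
aba: 2a undefined. 2a->0: ok.
abb: 2b undefined. 2b->0: ok.
All examples now run through 3 states with every (state, symbol) defined. Accept strings end in {0,2}, Reject strings end in {1}; accept={0,2}.

states=3 start=0 accept={0,2} delta: 0a->1 0b->0 1a->1 1b->2 2a->0 2b->0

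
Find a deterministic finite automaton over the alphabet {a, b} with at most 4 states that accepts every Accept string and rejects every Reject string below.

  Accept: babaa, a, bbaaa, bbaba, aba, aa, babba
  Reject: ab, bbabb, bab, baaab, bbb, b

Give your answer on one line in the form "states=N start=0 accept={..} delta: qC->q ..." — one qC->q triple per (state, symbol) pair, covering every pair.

State merging on the prefix tree: take the shortest (then alphabetical) example prefix whose next move is undefined and point that move at state 0, else 1, else 2, ...; a target is out if some Accept/Reject pair would then sit in one state with the same input left (inseparable). If every existing state is out, open a new one.
a: 0a undefined. 0a->0: ok.
b: 0b undefined. 0b->0: no, babaa/ab meet in 0. Open state 1: 0b->1.
ba: 1a undefined. 1a->0: ok.
bb: 1b undefined. 1b->0: no, babaa/bbabb meet in 0. 1b->1: ok.
All examples now run through 2 states with every (state, symbol) defined. Accept strings end in {0}, Reject strings end in {1}; accept={0}.

states=2 start=0 accept={0} delta: 0a->0 0b->1 1a->0 1b->1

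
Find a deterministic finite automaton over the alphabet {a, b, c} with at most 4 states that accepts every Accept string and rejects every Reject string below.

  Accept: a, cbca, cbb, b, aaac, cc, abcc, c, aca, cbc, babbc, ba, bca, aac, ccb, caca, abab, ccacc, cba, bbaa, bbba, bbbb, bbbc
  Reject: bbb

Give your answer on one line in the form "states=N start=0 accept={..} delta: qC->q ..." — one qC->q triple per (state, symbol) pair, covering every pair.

Grow the machine one transition at a time. Run the examples from 0; the earliest place one falls off (shortest prefix, ties alphabetical) gets sent to the lowest-numbered state that keeps every Accept/Reject pair distinguishable — a pair clashes when both reach the same state with identical unread suffix — and to a fresh state only if none does.
a: 0a undefined. 0a->0: ok.
b: 0b undefined. 0b->0: no, a/bbb meet in 0. Open state 1: 0b->1.
c: 0c undefined. 0c->0: ok.
ba: 1a undefined. 1a->0: ok.
bb: 1b undefined. 1b->0: no, b/bbb meet in 1. 1b->1: no, cbb/bbb meet in 1. Open state 2: 1b->2.
bc: 1c undefined. 1c->0: ok.
bba: 2a undefined. 2a->0: ok.
bbb: 2b undefined. 2b->0: no, a/bbb meet in 0. 2b->1: no, b/bbb meet in 1. 2b->2: no, cbb/bbb meet in 2. Open state 3: 2b->3.
bbba: 3a undefined. 3a->0: ok.
bbbb: 3b undefined. 3b->0: ok.
bbbc: 3c undefined. 3c->0: ok.
babbc: 2c undefined. 2c->0: ok.
All examples now run through 4 states with every (state, symbol) defined. Accept strings end in {0,1,2}, Reject strings end in {3}; accept={0,1,2}.

states=4 start=0 accept={0,1,2} delta: 0a->0 0b->1 0c->0 1a->0 1b->2 1c->0 2a->0 2b->3 2c->0 3a->0 3b->0 3c->0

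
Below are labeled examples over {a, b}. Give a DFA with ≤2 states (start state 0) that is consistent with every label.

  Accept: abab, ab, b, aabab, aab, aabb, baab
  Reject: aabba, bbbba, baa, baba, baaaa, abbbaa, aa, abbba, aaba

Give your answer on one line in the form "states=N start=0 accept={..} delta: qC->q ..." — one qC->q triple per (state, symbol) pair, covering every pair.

states=2 start=0 accept={1} delta: 0a->0 0b->1 1a->0 1b->1

Grow the machine one transition at a time. Run the examples from 0; the earliest place one falls off (shortest prefix, ties alphabetical) gets sent to the lowest-numbered state that keeps every Accept/Reject pair distinguishable — a pair clashes when both reach the same state with identical unread suffix — and to a fresh state only if none does.
a: 0a undefined. 0a->0: ok.
b: 0b undefined. 0b->0: no, abab/aabba meet in 0. Open state 1: 0b->1.
ba: 1a undefined. 1a->0: ok.
bb: 1b undefined. 1b->0: no, aabb/aabba meet in 0. 1b->1: ok.
All examples now run through 2 states with every (state, symbol) defined. Accept strings end in {1}, Reject strings end in {0}; accept={1}.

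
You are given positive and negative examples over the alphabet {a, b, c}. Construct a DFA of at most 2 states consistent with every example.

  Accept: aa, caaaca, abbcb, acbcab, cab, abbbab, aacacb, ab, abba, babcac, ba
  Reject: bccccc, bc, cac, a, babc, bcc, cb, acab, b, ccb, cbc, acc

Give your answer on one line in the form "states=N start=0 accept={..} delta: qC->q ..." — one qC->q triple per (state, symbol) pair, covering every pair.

states=2 start=0 accept={0} delta: 0a->1 0b->1 0c->0 1a->0 1b->0 1c->1

State merging on the prefix tree: take the shortest (then alphabetical) example prefix whose next move is undefined and point that move at state 0, else 1, else 2, ...; a target is out if some Accept/Reject pair would then sit in one state with the same input left (inseparable). If every existing state is out, open a new one.
a: 0a undefined. 0a->0: no, aa/a meet in 0. Open state 1: 0a->1.
b: 0b undefined. 0b->0: no, ba/a meet in 1. 0b->1: ok.
c: 0c undefined. 0c->0: ok.
aa: 1a undefined. 1a->0: ok.
ab: 1b undefined. 1b->0: ok.
ac: 1c undefined. 1c->0: no, aa/bccccc meet in 0. 1c->1: ok.
All examples now run through 2 states with every (state, symbol) defined. Accept strings end in {0}, Reject strings end in {1}; accept={0}.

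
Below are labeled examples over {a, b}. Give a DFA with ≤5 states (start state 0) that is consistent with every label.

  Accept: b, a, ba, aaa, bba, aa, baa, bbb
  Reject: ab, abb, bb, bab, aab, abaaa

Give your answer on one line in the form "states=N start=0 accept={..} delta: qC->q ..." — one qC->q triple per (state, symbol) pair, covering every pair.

State merging on the prefix tree: take the shortest (then alphabetical) example prefix whose next move is undefined and point that move at state 0, else 1, else 2, ...; a target is out if some Accept/Reject pair would then sit in one state with the same input left (inseparable). If every existing state is out, open a new one.
a: 0a undefined. 0a->0: no, b/ab meet in 0 with "b" left. Open state 1: 0a->1.
b: 0b undefined. 0b->0: no, b/bb meet in 0. 0b->1: no, bbb/abb meet in 1 with "bb" left. Open state 2: 0b->2.
aa: 1a undefined. 1a->0: no, b/aab meet in 2. 1a->1: ok.
ab: 1b undefined. 1b->0: no, b/abb meet in 2. 1b->1: no, a/ab meet in 1. 1b->2: no, b/ab meet in 2. Open state 3: 1b->3.
ba: 2a undefined. 2a->0: no, b/bab meet in 2. 2a->1: ok.
bb: 2b undefined. 2b->0: ok.
aba: 3a undefined. 3a->0: no, a/abaaa meet in 1. 3a->1: no, a/abaaa meet in 1. 3a->2: no, a/abaaa meet in 1. 3a->3: ok.
abb: 3b undefined. 3b->0: ok.
All examples now run through 4 states with every (state, symbol) defined. Accept strings end in {1,2}, Reject strings end in {0,3}; accept={1,2}.

states=4 start=0 accept={1,2} delta: 0a->1 0b->2 1a->1 1b->3 2a->1 2b->0 3a->3 3b->0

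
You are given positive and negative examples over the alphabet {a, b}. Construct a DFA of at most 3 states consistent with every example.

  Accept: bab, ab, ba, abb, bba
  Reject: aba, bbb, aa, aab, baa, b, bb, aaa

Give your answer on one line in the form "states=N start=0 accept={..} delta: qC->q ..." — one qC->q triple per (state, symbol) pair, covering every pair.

states=3 start=0 accept={1} delta: 0a->1 0b->0 1a->2 1b->1 2a->0 2b->0

Fold the examples into a partial DFA from state 0: repeatedly fix the first undefined (state, symbol) met by the shortest-then-alphabetical prefix, trying targets in increasing order and rejecting any under which an Accept and a Reject string meet in one state with the same remainder; add a state when all current targets are rejected. Accepting states are where Accept strings end.
a: 0a undefined. 0a->0: no, ab/aab meet in 0 with "b" left. Open state 1: 0a->1.
b: 0b undefined. 0b->0: ok.
aa: 1a undefined. 1a->0: no, ba/aaa meet in 1. 1a->1: no, bab/aab meet in 1 with "b" left. Open state 2: 1a->2.
ab: 1b undefined. 1b->0: no, bab/bbb meet in 0. 1b->1: ok.
aaa: 2a undefined. 2a->0: ok.
aab: 2b undefined. 2b->0: ok.
All examples now run through 3 states with every (state, symbol) defined. Accept strings end in {1}, Reject strings end in {0,2}; accept={1}.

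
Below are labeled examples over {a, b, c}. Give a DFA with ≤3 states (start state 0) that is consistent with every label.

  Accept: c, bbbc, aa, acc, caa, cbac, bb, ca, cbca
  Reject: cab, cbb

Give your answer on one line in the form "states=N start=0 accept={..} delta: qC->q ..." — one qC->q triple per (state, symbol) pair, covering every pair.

states=3 start=0 accept={0,1} delta: 0a->0 0b->0 0c->1 1a->1 1b->2 1c->0 2a->0 2b->2 2c->0

Fold the examples into a partial DFA from state 0: repeatedly fix the first undefined (state, symbol) met by the shortest-then-alphabetical prefix, trying targets in increasing order and rejecting any under which an Accept and a Reject string meet in one state with the same remainder; add a state when all current targets are rejected. Accepting states are where Accept strings end.
a: 0a undefined. 0a->0: ok.
b: 0b undefined. 0b->0: ok.
c: 0c undefined. 0c->0: no, c/cab meet in 0. Open state 1: 0c->1.
ca: 1a undefined. 1a->0: no, aa/cab meet in 0. 1a->1: ok.
cb: 1b undefined. 1b->0: no, aa/cab meet in 0. 1b->1: no, c/cab meet in 1. Open state 2: 1b->2.
acc: 1c undefined. 1c->0: ok.
cba: 2a undefined. 2a->0: ok.
cbb: 2b undefined. 2b->0: no, aa/cbb meet in 0. 2b->1: no, c/cbb meet in 1. 2b->2: ok.
cbc: 2c undefined. 2c->0: ok.
All examples now run through 3 states with every (state, symbol) defined. Accept strings end in {0,1}, Reject strings end in {2}; accept={0,1}.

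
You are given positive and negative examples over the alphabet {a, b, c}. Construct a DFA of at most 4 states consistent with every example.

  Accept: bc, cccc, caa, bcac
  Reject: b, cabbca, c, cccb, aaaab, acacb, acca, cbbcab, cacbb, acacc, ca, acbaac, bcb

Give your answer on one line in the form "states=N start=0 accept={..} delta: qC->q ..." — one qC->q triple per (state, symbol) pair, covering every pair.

states=4 start=0 accept={2} delta: 0a->0 0b->1 0c->1 1a->3 1b->0 1c->2 2a->1 2b->0 2c->1 3a->2 3b->0 3c->0

State merging on the prefix tree: take the shortest (then alphabetical) example prefix whose next move is undefined and point that move at state 0, else 1, else 2, ...; a target is out if some Accept/Reject pair would then sit in one state with the same input left (inseparable). If every existing state is out, open a new one.
a: 0a undefined. 0a->0: ok.
b: 0b undefined. 0b->0: no, bc/c meet in 0 with "c" left. Open state 1: 0b->1.
c: 0c undefined. 0c->0: no, cccc/c meet in 0. 0c->1: ok.
bc: 1c undefined. 1c->0: no, bc/acca meet in 0. 1c->1: no, bc/b meet in 1. Open state 2: 1c->2.
ca: 1a undefined. 1a->0: no, bc/acacc meet in 2. 1a->1: no, caa/b meet in 1. 1a->2: no, bc/ca meet in 2. Open state 3: 1a->3.
cb: 1b undefined. 1b->0: ok.
bca: 2a undefined. 2a->0: no, bcac/b meet in 1. 2a->1: ok.
bcb: 2b undefined. 2b->0: ok.
caa: 3a undefined. 3a->0: no, caa/cbbcab meet in 0. 3a->1: no, caa/b meet in 1. 3a->2: ok.
cab: 3b undefined. 3b->0: ok.
cac: 3c undefined. 3c->0: ok.
ccc: 2c undefined. 2c->0: no, cccc/b meet in 1. 2c->1: ok.
All examples now run through 4 states with every (state, symbol) defined. Accept strings end in {2}, Reject strings end in {0,1,3}; accept={2}.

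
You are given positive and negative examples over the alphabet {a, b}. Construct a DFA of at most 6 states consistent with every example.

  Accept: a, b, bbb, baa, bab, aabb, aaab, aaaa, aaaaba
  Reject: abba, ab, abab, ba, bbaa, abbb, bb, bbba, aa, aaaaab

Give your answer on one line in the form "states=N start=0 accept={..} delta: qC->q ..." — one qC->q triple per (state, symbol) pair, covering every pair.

states=5 start=0 accept={1,3,4} delta: 0a->1 0b->1 1a->2 1b->0 2a->3 2b->3 3a->4 3b->1 4a->1 4b->0

Grow the machine one transition at a time. Run the examples from 0; the earliest place one falls off (shortest prefix, ties alphabetical) gets sent to the lowest-numbered state that keeps every Accept/Reject pair distinguishable — a pair clashes when both reach the same state with identical unread suffix — and to a fresh state only if none does.
a: 0a undefined. 0a->0: no, a/aa meet in 0. Open state 1: 0a->1.
b: 0b undefined. 0b->0: no, a/ba meet in 1. 0b->1: ok.
aa: 1a undefined. 1a->0: no, aabb/ab meet in 1 with "b" left. 1a->1: no, a/ba meet in 1. Open state 2: 1a->2.
ab: 1b undefined. 1b->0: ok.
aaa: 2a undefined. 2a->0: no, baa/ab meet in 0. 2a->1: no, aaab/ab meet in 0. 2a->2: no, baa/abba meet in 2. Open state 3: 2a->3.
aab: 2b undefined. 2b->0: no, bab/ab meet in 0. 2b->1: no, aabb/ab meet in 0. 2b->2: no, bab/abba meet in 2. 2b->3: ok.
aaaa: 3a undefined. 3a->0: no, aaaa/ab meet in 0. 3a->1: no, baa/aaaaab meet in 3. 3a->2: no, aabb/aaaaab meet in 3 with "b" left. 3a->3: no, aabb/aaaaab meet in 3 with "b" left. Open state 4: 3a->4.
aaab: 3b undefined. 3b->0: no, aabb/ab meet in 0. 3b->1: ok.
aaaaa: 4a undefined. 4a->0: no, a/aaaaab meet in 1. 4a->1: ok.
aaaab: 4b undefined. 4b->0: ok.
All examples now run through 5 states with every (state, symbol) defined. Accept strings end in {1,3,4}, Reject strings end in {0,2}; accept={1,3,4}.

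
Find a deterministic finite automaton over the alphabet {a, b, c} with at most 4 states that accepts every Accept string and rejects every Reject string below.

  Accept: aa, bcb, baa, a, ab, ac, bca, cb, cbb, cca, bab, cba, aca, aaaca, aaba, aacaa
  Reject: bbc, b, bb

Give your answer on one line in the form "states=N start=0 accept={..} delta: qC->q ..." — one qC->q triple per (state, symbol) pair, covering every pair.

Grow the machine one transition at a time. Run the examples from 0; the earliest place one falls off (shortest prefix, ties alphabetical) gets sent to the lowest-numbered state that keeps every Accept/Reject pair distinguishable — a pair clashes when both reach the same state with identical unread suffix — and to a fresh state only if none does.
a: 0a undefined. 0a->0: no, ab/b meet in 0 with "b" left. Open state 1: 0a->1.
b: 0b undefined. 0b->0: ok.
c: 0c undefined. 0c->0: no, bcb/bbc meet in 0. 0c->1: no, a/bbc meet in 1. Open state 2: 0c->2.
aa: 1a undefined. 1a->0: no, aa/b meet in 0. 1a->1: ok.
ab: 1b undefined. 1b->0: no, ab/b meet in 0. 1b->1: ok.
ac: 1c undefined. 1c->0: no, ac/b meet in 0. 1c->1: ok.
cb: 2b undefined. 2b->0: no, bcb/b meet in 0. 2b->1: ok.
cc: 2c undefined. 2c->0: ok.
bca: 2a undefined. 2a->0: no, bca/b meet in 0. 2a->1: ok.
All examples now run through 3 states with every (state, symbol) defined. Accept strings end in {1}, Reject strings end in {0,2}; accept={1}.

states=3 start=0 accept={1} delta: 0a->1 0b->0 0c->2 1a->1 1b->1 1c->1 2a->1 2b->1 2c->0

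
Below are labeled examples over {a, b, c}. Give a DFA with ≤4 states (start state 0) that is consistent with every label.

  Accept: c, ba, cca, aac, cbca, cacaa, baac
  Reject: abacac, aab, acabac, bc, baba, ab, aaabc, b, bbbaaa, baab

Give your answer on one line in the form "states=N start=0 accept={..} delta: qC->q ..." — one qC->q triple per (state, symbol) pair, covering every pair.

states=4 start=0 accept={0,2} delta: 0a->0 0b->1 0c->0 1a->2 1b->0 1c->1 2a->3 2b->2 2c->1 3a->1 3b->1 3c->0

Grow the machine one transition at a time. Run the examples from 0; the earliest place one falls off (shortest prefix, ties alphabetical) gets sent to the lowest-numbered state that keeps every Accept/Reject pair distinguishable — a pair clashes when both reach the same state with identical unread suffix — and to a fresh state only if none does.
a: 0a undefined. 0a->0: ok.
b: 0b undefined. 0b->0: no, c/bc meet in 0 with "c" left. Open state 1: 0b->1.
c: 0c undefined. 0c->0: ok.
ba: 1a undefined. 1a->0: no, c/abacac meet in 0. 1a->1: no, ba/aab meet in 1. Open state 2: 1a->2.
bb: 1b undefined. 1b->0: ok.
bc: 1c undefined. 1c->0: no, c/bc meet in 0. 1c->1: ok.
baa: 2a undefined. 2a->0: no, c/bbbaaa meet in 0. 2a->1: no, c/baab meet in 0. 2a->2: no, ba/bbbaaa meet in 2. Open state 3: 2a->3.
bab: 2b undefined. 2b->0: no, c/baba meet in 0. 2b->1: no, ba/baba meet in 2. 2b->2: ok.
abac: 2c undefined. 2c->0: no, c/abacac meet in 0. 2c->1: ok.
baab: 3b undefined. 3b->0: no, c/baab meet in 0. 3b->1: ok.
baac: 3c undefined. 3c->0: ok.
bbbaaa: 3a undefined. 3a->0: no, c/bbbaaa meet in 0. 3a->1: ok.
All examples now run through 4 states with every (state, symbol) defined. Accept strings end in {0,2}, Reject strings end in {1,3}; accept={0,2}.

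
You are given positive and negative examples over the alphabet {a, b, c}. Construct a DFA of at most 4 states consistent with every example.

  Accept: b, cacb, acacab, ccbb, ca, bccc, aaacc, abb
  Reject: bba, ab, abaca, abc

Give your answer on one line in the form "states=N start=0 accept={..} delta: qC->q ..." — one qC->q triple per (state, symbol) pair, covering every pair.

State merging on the prefix tree: take the shortest (then alphabetical) example prefix whose next move is undefined and point that move at state 0, else 1, else 2, ...; a target is out if some Accept/Reject pair would then sit in one state with the same input left (inseparable). If every existing state is out, open a new one.
a: 0a undefined. 0a->0: no, b/ab meet in 0 with "b" left. Open state 1: 0a->1.
b: 0b undefined. 0b->0: ok.
c: 0c undefined. 0c->0: no, ca/bba meet in 1. 0c->1: ok.
aa: 1a undefined. 1a->0: no, cacb/ab meet in 1 with "b" left. 1a->1: no, ca/bba meet in 1. Open state 2: 1a->2.
ab: 1b undefined. 1b->0: no, b/ab meet in 0. 1b->1: no, abb/bba meet in 1. 1b->2: no, ca/ab meet in 2. Open state 3: 1b->3.
ac: 1c undefined. 1c->0: no, acacab/ab meet in 3. 1c->1: no, bccc/bba meet in 1. 1c->2: ok.
aaa: 2a undefined. 2a->0: ok.
aba: 3a undefined. 3a->0: no, ca/abaca meet in 2. 3a->1: no, b/abaca meet in 0. 3a->2: ok.
abb: 3b undefined. 3b->0: ok.
abc: 3c undefined. 3c->0: no, b/abc meet in 0. 3c->1: ok.
cac: 2c undefined. 2c->0: ok.
ccb: 2b undefined. 2b->0: ok.
All examples now run through 4 states with every (state, symbol) defined. Accept strings end in {0,2}, Reject strings end in {1,3}; accept={0,2}.

states=4 start=0 accept={0,2} delta: 0a->1 0b->0 0c->1 1a->2 1b->3 1c->2 2a->0 2b->0 2c->0 3a->2 3b->0 3c->1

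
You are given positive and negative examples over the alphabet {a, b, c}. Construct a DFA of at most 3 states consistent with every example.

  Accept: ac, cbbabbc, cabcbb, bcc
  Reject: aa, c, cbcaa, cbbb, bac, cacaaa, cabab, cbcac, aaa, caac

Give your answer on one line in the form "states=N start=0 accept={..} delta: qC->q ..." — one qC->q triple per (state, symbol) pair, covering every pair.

states=3 start=0 accept={2} delta: 0a->1 0b->1 0c->0 1a->0 1b->1 1c->2 2a->0 2b->2 2c->2

Fold the examples into a partial DFA from state 0: repeatedly fix the first undefined (state, symbol) met by the shortest-then-alphabetical prefix, trying targets in increasing order and rejecting any under which an Accept and a Reject string meet in one state with the same remainder; add a state when all current targets are rejected. Accepting states are where Accept strings end.
a: 0a undefined. 0a->0: no, ac/c meet in 0 with "c" left. Open state 1: 0a->1.
b: 0b undefined. 0b->0: no, ac/bac meet in 1 with "c" left. 0b->1: ok.
c: 0c undefined. 0c->0: ok.
aa: 1a undefined. 1a->0: ok.
ac: 1c undefined. 1c->0: no, ac/aa meet in 0. 1c->1: no, ac/cbcaa meet in 1. Open state 2: 1c->2.
bcc: 2c undefined. 2c->0: no, bcc/aa meet in 0. 2c->1: no, bcc/aaa meet in 1. 2c->2: ok.
cab: 1b undefined. 1b->0: no, cabcbb/aa meet in 0. 1b->1: ok.
caca: 2a undefined. 2a->0: ok.
cabcb: 2b undefined. 2b->0: no, cabcbb/cbcaa meet in 1. 2b->1: no, cabcbb/cbcaa meet in 1. 2b->2: ok.
All examples now run through 3 states with every (state, symbol) defined. Accept strings end in {2}, Reject strings end in {0,1}; accept={2}.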